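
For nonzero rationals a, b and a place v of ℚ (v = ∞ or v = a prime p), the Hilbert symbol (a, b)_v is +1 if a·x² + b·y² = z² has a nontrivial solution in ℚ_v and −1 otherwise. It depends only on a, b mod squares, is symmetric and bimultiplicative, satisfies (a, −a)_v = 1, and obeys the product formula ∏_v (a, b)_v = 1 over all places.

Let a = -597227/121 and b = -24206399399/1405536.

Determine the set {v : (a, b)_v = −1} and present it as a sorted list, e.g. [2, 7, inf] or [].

Mod squares: a ≡ -323, b ≡ -25194. Check v ∈ {∞, 2, 3, 7, 11, 13, 17, 19, 43}.
v=19: a=19^1·(≡18), b=19^1·(≡7) mod 19; (18|19)=-1, (7|19)=+1; (−1)^{1·1·9}·(-1)^1·(+1)^1 = +1.
v=13: a=13^0·(≡8), b=13^1·(≡3) mod 13; (8|13)=-1, (3|13)=+1; (−1)^{0·1·6}·(-1)^1·(+1)^0 = -1.
v=3: a=3^0·(≡1), b=3^-1·(≡2) mod 3; (1|3)=+1, (2|3)=-1; (−1)^{0·-1·1}·(+1)^-1·(-1)^0 = +1.
v=17: a=17^1·(≡4), b=17^1·(≡6) mod 17; (4|17)=+1, (6|17)=-1; (−1)^{1·1·8}·(+1)^1·(-1)^1 = -1.
v=7: a=7^0·(≡3), b=7^8·(≡6) mod 7; (3|7)=-1, (6|7)=-1; (−1)^{0·8·3}·(-1)^8·(-1)^0 = +1.
v=2: v_2(a)=0, v_2(b)=-5; units ≡ 5, 3 (mod 8); ε·ε+αω+βω = 0·1+0·1+-5·1 ≡ 1  ⇒  (a,b)_2 = -1.
v=43: a=43^2·(≡35), b=43^0·(≡25) mod 43; (35|43)=+1, (25|43)=+1; (−1)^{2·0·21}·(+1)^0·(+1)^2 = +1.
v=∞: -323 < 0 and -25194 < 0  ⇒  (a,b)_∞ = -1.
v=11: a=11^-2·(≡7), b=11^-4·(≡2) mod 11; (7|11)=-1, (2|11)=-1; (−1)^{-2·-4·5}·(-1)^-4·(-1)^-2 = +1.
Ram(-323, -25194) = {2, 13, 17, ∞}; no ℚ_2-point on the conic.

[2, 13, 17, inf]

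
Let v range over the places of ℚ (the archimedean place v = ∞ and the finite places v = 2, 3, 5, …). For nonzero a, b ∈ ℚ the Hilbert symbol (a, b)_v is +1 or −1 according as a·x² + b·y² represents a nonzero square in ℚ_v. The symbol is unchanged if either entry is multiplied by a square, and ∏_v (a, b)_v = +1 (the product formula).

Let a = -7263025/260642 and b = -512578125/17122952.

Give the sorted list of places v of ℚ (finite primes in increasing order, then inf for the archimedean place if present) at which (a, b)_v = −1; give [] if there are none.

[5, inf]

(a, b) ≡ (-2, -10) mod (ℚ^×)²; places V = {2, 3, 5, 7, 11, 19, ∞}.
(a,b)_5: α=2, u≡2; β=7, v≡2 (mod 5); (2|5)=-1, (2|5)=-1; sign (−1)^0·-1^7·-1^2 = -1.
(a,b)_11: α=2, u≡3; β=-2, v≡5 (mod 11); (3|11)=+1, (5|11)=+1; sign (−1)^0·+1^-2·+1^2 = +1.
(a,b)_19: α=-4, u≡5; β=-2, v≡7 (mod 19); (5|19)=+1, (7|19)=+1; sign (−1)^0·+1^-2·+1^-4 = +1.
(a,b)_3: α=0, u≡1; β=8, v≡2 (mod 3); (1|3)=+1, (2|3)=-1; sign (−1)^0·+1^8·-1^0 = +1.
(a,b)_2: α=-1, β=-3; u≡7, v≡3 (mod 8); ε(u)ε(v)=1·1, αω(v)=-1·1, βω(u)=-3·0; sum ≡ 0  ⇒  +1.
(a,b)_7: α=4, u≡5; β=-2, v≡4 (mod 7); (5|7)=-1, (4|7)=+1; sign (−1)^0·-1^-2·+1^4 = +1.
(a,b)_∞: sgn(-2)=−, sgn(-10)=−, so -1.
|Ram(-2, -10)| = 2, even; anisotropic at {5, ∞}.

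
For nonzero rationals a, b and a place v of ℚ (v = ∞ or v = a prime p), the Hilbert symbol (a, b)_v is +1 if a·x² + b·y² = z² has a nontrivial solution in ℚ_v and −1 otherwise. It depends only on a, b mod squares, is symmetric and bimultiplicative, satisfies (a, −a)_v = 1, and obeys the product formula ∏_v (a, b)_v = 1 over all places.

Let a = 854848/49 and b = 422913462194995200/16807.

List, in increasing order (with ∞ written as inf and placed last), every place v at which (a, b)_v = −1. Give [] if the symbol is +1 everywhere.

[13, 19]

(a, b) ≡ (37, 19019) mod (ℚ^×)²; places V = {2, 3, 5, 7, 11, 13, 19, 37, ∞}.
(a,b)_5: α=0, u≡2; β=2, v≡4 (mod 5); (2|5)=-1, (4|5)=+1; sign (−1)^0·-1^2·+1^0 = +1.
(a,b)_13: α=0, u≡2; β=1, v≡7 (mod 13); (2|13)=-1, (7|13)=-1; sign (−1)^0·-1^1·-1^0 = -1.
(a,b)_7: α=-2, u≡1; β=-5, v≡2 (mod 7); (1|7)=+1, (2|7)=+1; sign (−1)^0·+1^-5·+1^-2 = +1.
(a,b)_3: α=0, u≡1; β=6, v≡2 (mod 3); (1|3)=+1, (2|3)=-1; sign (−1)^0·+1^6·-1^0 = +1.
(a,b)_37: α=1, u≡26; β=0, v≡21 (mod 37); (26|37)=+1, (21|37)=+1; sign (−1)^0·+1^0·+1^1 = +1.
(a,b)_19: α=2, u≡8; β=5, v≡13 (mod 19); (8|19)=-1, (13|19)=-1; sign (−1)^0·-1^5·-1^2 = -1.
(a,b)_11: α=0, u≡1; β=1, v≡8 (mod 11); (1|11)=+1, (8|11)=-1; sign (−1)^0·+1^1·-1^0 = +1.
(a,b)_∞: sgn(37)=+, sgn(19019)=+, so +1.
(a,b)_2: α=6, β=16; u≡5, v≡3 (mod 8); ε(u)ε(v)=0·1, αω(v)=6·1, βω(u)=16·1; sum ≡ 0  ⇒  +1.
|Ram(37, 19019)| = 2, even; anisotropic at {13, 19}.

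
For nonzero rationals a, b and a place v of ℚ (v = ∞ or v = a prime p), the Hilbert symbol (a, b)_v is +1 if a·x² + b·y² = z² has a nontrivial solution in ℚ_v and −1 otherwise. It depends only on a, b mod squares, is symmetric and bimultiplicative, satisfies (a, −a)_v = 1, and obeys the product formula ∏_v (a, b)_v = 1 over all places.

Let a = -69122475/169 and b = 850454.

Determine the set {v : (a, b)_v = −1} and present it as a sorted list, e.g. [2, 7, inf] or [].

(a, b) ≡ (-851, 850454) mod (ℚ^×)²; places V = {2, 3, 5, 11, 13, 19, 23, 29, 31, 37, 43, ∞}.
(a,b)_31: α=0, u≡26; β=1, v≡30 (mod 31); (26|31)=-1, (30|31)=-1; sign (−1)^0·-1^1·-1^0 = -1.
(a,b)_19: α=2, u≡6; β=0, v≡14 (mod 19); (6|19)=+1, (14|19)=-1; sign (−1)^0·+1^0·-1^2 = +1.
(a,b)_∞: sgn(-851)=−, sgn(850454)=+, so +1.
(a,b)_23: α=1, u≡2; β=0, v≡6 (mod 23); (2|23)=+1, (6|23)=+1; sign (−1)^0·+1^0·+1^1 = +1.
(a,b)_11: α=0, u≡10; β=1, v≡6 (mod 11); (10|11)=-1, (6|11)=-1; sign (−1)^0·-1^1·-1^0 = -1.
(a,b)_3: α=2, u≡1; β=0, v≡2 (mod 3); (1|3)=+1, (2|3)=-1; sign (−1)^0·+1^0·-1^2 = +1.
(a,b)_2: α=0, β=1; u≡5, v≡3 (mod 8); ε(u)ε(v)=0·1, αω(v)=0·1, βω(u)=1·1; sum ≡ 1  ⇒  -1.
(a,b)_37: α=1, u≡19; β=0, v≡9 (mod 37); (19|37)=-1, (9|37)=+1; sign (−1)^0·-1^0·+1^1 = +1.
(a,b)_5: α=2, u≡4; β=0, v≡4 (mod 5); (4|5)=+1, (4|5)=+1; sign (−1)^0·+1^0·+1^2 = +1.
(a,b)_43: α=0, u≡6; β=1, v≡41 (mod 43); (6|43)=+1, (41|43)=+1; sign (−1)^0·+1^1·+1^0 = +1.
(a,b)_29: α=0, u≡21; β=1, v≡7 (mod 29); (21|29)=-1, (7|29)=+1; sign (−1)^0·-1^1·+1^0 = -1.
(a,b)_13: α=-2, u≡7; β=0, v≡7 (mod 13); (7|13)=-1, (7|13)=-1; sign (−1)^0·-1^0·-1^-2 = +1.
(-851, 850454 / ℚ) ramifies at {2, 11, 29, 31}: a division algebra.

[2, 11, 29, 31]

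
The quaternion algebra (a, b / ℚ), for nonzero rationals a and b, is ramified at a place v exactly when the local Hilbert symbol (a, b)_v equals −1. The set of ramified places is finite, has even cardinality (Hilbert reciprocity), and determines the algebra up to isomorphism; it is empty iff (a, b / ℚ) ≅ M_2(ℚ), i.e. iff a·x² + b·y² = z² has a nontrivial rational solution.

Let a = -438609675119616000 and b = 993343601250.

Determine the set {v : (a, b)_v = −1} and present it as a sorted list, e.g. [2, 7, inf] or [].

Mod squares: a ≡ -910, b ≡ 2002. Check v ∈ {∞, 2, 3, 5, 7, 11, 13}.
v=∞: -910 < 0 and 2002 > 0  ⇒  (a,b)_∞ = +1.
v=2: v_2(a)=13, v_2(b)=1; units ≡ 1, 1 (mod 8); ε·ε+αω+βω = 0·0+13·0+1·0 ≡ 0  ⇒  (a,b)_2 = +1.
v=5: a=5^3·(≡2), b=5^4·(≡2) mod 5; (2|5)=-1, (2|5)=-1; (−1)^{3·4·2}·(-1)^4·(-1)^3 = -1.
v=3: a=3^8·(≡2), b=3^8·(≡1) mod 3; (2|3)=-1, (1|3)=+1; (−1)^{8·8·1}·(-1)^8·(+1)^8 = +1.
v=13: a=13^1·(≡11), b=13^1·(≡6) mod 13; (11|13)=-1, (6|13)=-1; (−1)^{1·1·6}·(-1)^1·(-1)^1 = +1.
v=7: a=7^3·(≡5), b=7^1·(≡6) mod 7; (5|7)=-1, (6|7)=-1; (−1)^{3·1·3}·(-1)^1·(-1)^3 = -1.
v=11: a=11^4·(≡9), b=11^3·(≡6) mod 11; (9|11)=+1, (6|11)=-1; (−1)^{4·3·5}·(+1)^3·(-1)^4 = +1.
Ram(-910, 2002) = {5, 7}; no ℚ_5-point on the conic.

[5, 7]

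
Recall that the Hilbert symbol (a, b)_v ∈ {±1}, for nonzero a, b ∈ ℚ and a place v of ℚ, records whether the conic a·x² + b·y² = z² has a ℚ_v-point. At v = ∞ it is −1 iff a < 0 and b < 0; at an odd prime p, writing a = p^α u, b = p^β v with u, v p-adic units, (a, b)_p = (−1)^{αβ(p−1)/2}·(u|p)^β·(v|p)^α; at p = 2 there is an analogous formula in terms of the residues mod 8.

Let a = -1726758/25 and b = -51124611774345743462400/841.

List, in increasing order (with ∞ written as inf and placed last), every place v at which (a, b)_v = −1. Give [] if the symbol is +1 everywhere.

Mod squares: a ≡ -21318, b ≡ -4199. Check v ∈ {∞, 2, 3, 5, 11, 13, 17, 19, 29, 31}.
v=29: a=29^0·(≡10), b=29^-2·(≡23) mod 29; (10|29)=-1, (23|29)=+1; (−1)^{0·-2·14}·(-1)^-2·(+1)^0 = +1.
v=3: a=3^5·(≡1), b=3^4·(≡1) mod 3; (1|3)=+1, (1|3)=+1; (−1)^{5·4·1}·(+1)^4·(+1)^5 = +1.
v=19: a=19^1·(≡15), b=19^3·(≡16) mod 19; (15|19)=-1, (16|19)=+1; (−1)^{1·3·9}·(-1)^3·(+1)^1 = +1.
v=31: a=31^0·(≡20), b=31^2·(≡30) mod 31; (20|31)=+1, (30|31)=-1; (−1)^{0·2·15}·(+1)^2·(-1)^0 = +1.
v=17: a=17^1·(≡15), b=17^3·(≡1) mod 17; (15|17)=+1, (1|17)=+1; (−1)^{1·3·8}·(+1)^3·(+1)^1 = +1.
v=2: v_2(a)=1, v_2(b)=12; units ≡ 5, 1 (mod 8); ε·ε+αω+βω = 0·0+1·0+12·1 ≡ 0  ⇒  (a,b)_2 = +1.
v=13: a=13^0·(≡7), b=13^1·(≡8) mod 13; (7|13)=-1, (8|13)=-1; (−1)^{0·1·6}·(-1)^1·(-1)^0 = -1.
v=5: a=5^-2·(≡2), b=5^2·(≡4) mod 5; (2|5)=-1, (4|5)=+1; (−1)^{-2·2·2}·(-1)^2·(+1)^-2 = +1.
v=11: a=11^1·(≡1), b=11^4·(≡4) mod 11; (1|11)=+1, (4|11)=+1; (−1)^{1·4·5}·(+1)^4·(+1)^1 = +1.
v=∞: -21318 < 0 and -4199 < 0  ⇒  (a,b)_∞ = -1.
(-21318, -4199 / ℚ) ramifies at {13, ∞}: a division algebra.

[13, inf]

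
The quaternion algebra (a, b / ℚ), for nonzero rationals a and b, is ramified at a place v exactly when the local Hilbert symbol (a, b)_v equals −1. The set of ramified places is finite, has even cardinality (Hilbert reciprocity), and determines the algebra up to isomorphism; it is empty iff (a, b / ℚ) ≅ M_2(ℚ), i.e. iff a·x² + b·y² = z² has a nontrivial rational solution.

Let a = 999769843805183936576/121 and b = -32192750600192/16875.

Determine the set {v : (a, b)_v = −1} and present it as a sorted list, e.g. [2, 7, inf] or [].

(a, b) ≡ (5681, -4641) mod (ℚ^×)²; places V = {2, 3, 5, 7, 11, 13, 17, 19, 23, ∞}.
(a,b)_2: α=6, β=14; u≡1, v≡7 (mod 8); ε(u)ε(v)=0·1, αω(v)=6·0, βω(u)=14·0; sum ≡ 0  ⇒  +1.
(a,b)_17: α=4, u≡5; β=1, v≡2 (mod 17); (5|17)=-1, (2|17)=+1; sign (−1)^0·-1^1·+1^4 = -1.
(a,b)_∞: sgn(5681)=+, sgn(-4641)=−, so +1.
(a,b)_7: α=6, u≡2; β=5, v≡4 (mod 7); (2|7)=+1, (4|7)=+1; sign (−1)^0·+1^5·+1^6 = +1.
(a,b)_3: α=0, u≡2; β=-3, v≡1 (mod 3); (2|3)=-1, (1|3)=+1; sign (−1)^0·-1^-3·+1^0 = -1.
(a,b)_13: α=1, u≡2; β=1, v≡2 (mod 13); (2|13)=-1, (2|13)=-1; sign (−1)^0·-1^1·-1^1 = +1.
(a,b)_5: α=0, u≡1; β=-4, v≡4 (mod 5); (1|5)=+1, (4|5)=+1; sign (−1)^0·+1^-4·+1^0 = +1.
(a,b)_19: α=1, u≡2; β=0, v≡13 (mod 19); (2|19)=-1, (13|19)=-1; sign (−1)^0·-1^0·-1^1 = -1.
(a,b)_11: α=-2, u≡3; β=0, v≡5 (mod 11); (3|11)=+1, (5|11)=+1; sign (−1)^0·+1^0·+1^-2 = +1.
(a,b)_23: α=5, u≡22; β=2, v≡19 (mod 23); (22|23)=-1, (19|23)=-1; sign (−1)^0·-1^2·-1^5 = -1.
(5681, -4641 / ℚ) ramifies at {3, 17, 19, 23}: a division algebra.

[3, 17, 19, 23]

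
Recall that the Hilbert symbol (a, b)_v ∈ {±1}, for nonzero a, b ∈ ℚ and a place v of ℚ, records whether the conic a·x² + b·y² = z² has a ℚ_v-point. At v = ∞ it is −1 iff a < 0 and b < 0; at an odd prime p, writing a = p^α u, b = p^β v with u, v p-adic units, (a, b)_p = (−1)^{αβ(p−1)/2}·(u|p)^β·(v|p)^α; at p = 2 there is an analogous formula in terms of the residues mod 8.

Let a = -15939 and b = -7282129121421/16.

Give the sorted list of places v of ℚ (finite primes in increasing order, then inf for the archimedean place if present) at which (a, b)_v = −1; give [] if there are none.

[3, 7, 19, inf]

(a, b) ≡ (-1771, -4389) mod (ℚ^×)²; places V = {2, 3, 7, 11, 19, 23, ∞}.
(a,b)_2: α=0, β=-4; u≡5, v≡3 (mod 8); ε(u)ε(v)=0·1, αω(v)=0·1, βω(u)=-4·1; sum ≡ 0  ⇒  +1.
(a,b)_7: α=1, u≡5; β=3, v≡6 (mod 7); (5|7)=-1, (6|7)=-1; sign (−1)^1·-1^3·-1^1 = -1.
(a,b)_23: α=1, u≡20; β=4, v≡16 (mod 23); (20|23)=-1, (16|23)=+1; sign (−1)^0·-1^4·+1^1 = +1.
(a,b)_19: α=0, u≡2; β=1, v≡9 (mod 19); (2|19)=-1, (9|19)=+1; sign (−1)^0·-1^1·+1^0 = -1.
(a,b)_3: α=2, u≡2; β=1, v≡1 (mod 3); (2|3)=-1, (1|3)=+1; sign (−1)^0·-1^1·+1^2 = -1.
(a,b)_∞: sgn(-1771)=−, sgn(-4389)=−, so -1.
(a,b)_11: α=1, u≡3; β=3, v≡8 (mod 11); (3|11)=+1, (8|11)=-1; sign (−1)^1·+1^3·-1^1 = +1.
Ram(-1771, -4389) = {3, 7, 19, ∞}; no ℚ_3-point on the conic.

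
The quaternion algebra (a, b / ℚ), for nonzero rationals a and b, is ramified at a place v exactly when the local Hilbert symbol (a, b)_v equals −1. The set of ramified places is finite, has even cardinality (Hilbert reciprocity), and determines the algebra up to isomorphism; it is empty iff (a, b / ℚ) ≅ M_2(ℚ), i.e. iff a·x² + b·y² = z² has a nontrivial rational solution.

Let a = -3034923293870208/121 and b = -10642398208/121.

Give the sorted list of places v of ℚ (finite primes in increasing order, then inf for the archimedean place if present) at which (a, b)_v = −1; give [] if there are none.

(a, b) ≡ (-82, -10392967) mod (ℚ^×)²; places V = {2, 3, 11, 13, 17, 31, 37, 41, ∞}.
(a,b)_2: α=7, β=10; u≡7, v≡1 (mod 8); ε(u)ε(v)=1·0, αω(v)=7·0, βω(u)=10·0; sum ≡ 0  ⇒  +1.
(a,b)_3: α=2, u≡2; β=0, v≡2 (mod 3); (2|3)=-1, (2|3)=-1; sign (−1)^0·-1^0·-1^2 = +1.
(a,b)_41: α=1, u≡20; β=1, v≡8 (mod 41); (20|41)=+1, (8|41)=+1; sign (−1)^0·+1^1·+1^1 = +1.
(a,b)_13: α=2, u≡9; β=1, v≡5 (mod 13); (9|13)=+1, (5|13)=-1; sign (−1)^0·+1^1·-1^2 = +1.
(a,b)_37: α=2, u≡2; β=1, v≡14 (mod 37); (2|37)=-1, (14|37)=-1; sign (−1)^0·-1^1·-1^2 = -1.
(a,b)_∞: sgn(-82)=−, sgn(-10392967)=−, so -1.
(a,b)_11: α=-2, u≡7; β=-2, v≡9 (mod 11); (7|11)=-1, (9|11)=+1; sign (−1)^0·-1^-2·+1^-2 = +1.
(a,b)_31: α=2, u≡21; β=1, v≡18 (mod 31); (21|31)=-1, (18|31)=+1; sign (−1)^0·-1^1·+1^2 = -1.
(a,b)_17: α=2, u≡5; β=1, v≡6 (mod 17); (5|17)=-1, (6|17)=-1; sign (−1)^0·-1^1·-1^2 = -1.
Ram(-82, -10392967) = {17, 31, 37, ∞}; no ℚ_17-point on the conic.

[17, 31, 37, inf]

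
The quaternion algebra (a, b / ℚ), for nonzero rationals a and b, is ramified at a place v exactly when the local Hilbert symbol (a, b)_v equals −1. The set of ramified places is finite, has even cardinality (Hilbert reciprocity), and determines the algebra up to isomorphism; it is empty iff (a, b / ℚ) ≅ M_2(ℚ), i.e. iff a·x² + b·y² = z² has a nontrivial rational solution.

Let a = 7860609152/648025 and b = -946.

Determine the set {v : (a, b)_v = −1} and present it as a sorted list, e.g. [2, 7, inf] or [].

(a, b) ≡ (1015058, -946) mod (ℚ^×)²; places V = {2, 5, 7, 11, 23, 29, 37, 43, ∞}.
(a,b)_5: α=-2, u≡2; β=0, v≡4 (mod 5); (2|5)=-1, (4|5)=+1; sign (−1)^0·-1^0·+1^-2 = +1.
(a,b)_11: α=3, u≡6; β=1, v≡2 (mod 11); (6|11)=-1, (2|11)=-1; sign (−1)^1·-1^1·-1^3 = -1.
(a,b)_7: α=-2, u≡2; β=0, v≡6 (mod 7); (2|7)=+1, (6|7)=-1; sign (−1)^0·+1^0·-1^-2 = +1.
(a,b)_29: α=1, u≡13; β=0, v≡11 (mod 29); (13|29)=+1, (11|29)=-1; sign (−1)^0·+1^0·-1^1 = -1.
(a,b)_∞: sgn(1015058)=+, sgn(-946)=−, so +1.
(a,b)_43: α=1, u≡37; β=1, v≡21 (mod 43); (37|43)=-1, (21|43)=+1; sign (−1)^1·-1^1·+1^1 = +1.
(a,b)_2: α=7, β=1; u≡1, v≡7 (mod 8); ε(u)ε(v)=0·1, αω(v)=7·0, βω(u)=1·0; sum ≡ 0  ⇒  +1.
(a,b)_23: α=-2, u≡5; β=0, v≡20 (mod 23); (5|23)=-1, (20|23)=-1; sign (−1)^0·-1^0·-1^-2 = +1.
(a,b)_37: α=1, u≡32; β=0, v≡16 (mod 37); (32|37)=-1, (16|37)=+1; sign (−1)^0·-1^0·+1^1 = +1.
|Ram(1015058, -946)| = 2, even; anisotropic at {11, 29}.

[11, 29]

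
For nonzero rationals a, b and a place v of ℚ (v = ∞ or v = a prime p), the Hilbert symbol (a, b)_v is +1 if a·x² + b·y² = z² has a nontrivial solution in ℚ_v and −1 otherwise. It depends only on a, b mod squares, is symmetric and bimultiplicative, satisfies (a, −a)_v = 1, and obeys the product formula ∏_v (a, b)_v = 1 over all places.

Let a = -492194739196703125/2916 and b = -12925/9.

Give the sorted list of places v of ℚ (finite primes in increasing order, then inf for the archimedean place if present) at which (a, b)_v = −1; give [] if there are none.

[2, 17, 47, inf]

Mod squares: a ≡ -973981, b ≡ -517. Check v ∈ {∞, 2, 3, 5, 11, 17, 23, 47, 53}.
v=3: a=3^-6·(≡2), b=3^-2·(≡2) mod 3; (2|3)=-1, (2|3)=-1; (−1)^{-6·-2·1}·(-1)^-2·(-1)^-6 = +1.
v=2: v_2(a)=-2, v_2(b)=0; units ≡ 3, 3 (mod 8); ε·ε+αω+βω = 1·1+-2·1+0·1 ≡ 1  ⇒  (a,b)_2 = -1.
v=17: a=17^1·(≡14), b=17^0·(≡7) mod 17; (14|17)=-1, (7|17)=-1; (−1)^{1·0·8}·(-1)^0·(-1)^1 = -1.
v=47: a=47^3·(≡21), b=47^1·(≡6) mod 47; (21|47)=+1, (6|47)=+1; (−1)^{3·1·23}·(+1)^1·(+1)^3 = -1.
v=11: a=11^4·(≡3), b=11^1·(≡10) mod 11; (3|11)=+1, (10|11)=-1; (−1)^{4·1·5}·(+1)^1·(-1)^4 = +1.
v=5: a=5^6·(≡1), b=5^2·(≡2) mod 5; (1|5)=+1, (2|5)=-1; (−1)^{6·2·2}·(+1)^2·(-1)^6 = +1.
v=∞: -973981 < 0 and -517 < 0  ⇒  (a,b)_∞ = -1.
v=53: a=53^1·(≡41), b=53^0·(≡42) mod 53; (41|53)=-1, (42|53)=+1; (−1)^{1·0·26}·(-1)^0·(+1)^1 = +1.
v=23: a=23^1·(≡5), b=23^0·(≡18) mod 23; (5|23)=-1, (18|23)=+1; (−1)^{1·0·11}·(-1)^0·(+1)^1 = +1.
|Ram(-973981, -517)| = 4, even; anisotropic at {2, 17, 47, ∞}.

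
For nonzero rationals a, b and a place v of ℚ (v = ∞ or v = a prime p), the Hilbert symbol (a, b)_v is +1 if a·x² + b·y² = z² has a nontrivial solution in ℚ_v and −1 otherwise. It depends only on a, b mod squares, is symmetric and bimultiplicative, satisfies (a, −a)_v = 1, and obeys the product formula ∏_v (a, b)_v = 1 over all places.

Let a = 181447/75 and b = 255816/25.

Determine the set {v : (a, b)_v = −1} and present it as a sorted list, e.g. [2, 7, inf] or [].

[2, 3, 11, 19]

(a, b) ≡ (21, 7106) mod (ℚ^×)²; places V = {2, 3, 5, 7, 11, 17, 19, 23, ∞}.
(a,b)_3: α=-1, u≡1; β=2, v≡2 (mod 3); (1|3)=+1, (2|3)=-1; sign (−1)^0·+1^2·-1^-1 = -1.
(a,b)_19: α=0, u≡3; β=1, v≡2 (mod 19); (3|19)=-1, (2|19)=-1; sign (−1)^0·-1^1·-1^0 = -1.
(a,b)_7: α=3, u≡5; β=0, v≡2 (mod 7); (5|7)=-1, (2|7)=+1; sign (−1)^0·-1^0·+1^3 = +1.
(a,b)_2: α=0, β=3; u≡5, v≡1 (mod 8); ε(u)ε(v)=0·0, αω(v)=0·0, βω(u)=3·1; sum ≡ 1  ⇒  -1.
(a,b)_17: α=0, u≡13; β=1, v≡11 (mod 17); (13|17)=+1, (11|17)=-1; sign (−1)^0·+1^1·-1^0 = +1.
(a,b)_∞: sgn(21)=+, sgn(7106)=+, so +1.
(a,b)_23: α=2, u≡15; β=0, v≡5 (mod 23); (15|23)=-1, (5|23)=-1; sign (−1)^0·-1^0·-1^2 = +1.
(a,b)_5: α=-2, u≡4; β=-2, v≡1 (mod 5); (4|5)=+1, (1|5)=+1; sign (−1)^0·+1^-2·+1^-2 = +1.
(a,b)_11: α=0, u≡10; β=1, v≡8 (mod 11); (10|11)=-1, (8|11)=-1; sign (−1)^0·-1^1·-1^0 = -1.
(21, 7106 / ℚ) ramifies at {2, 3, 11, 19}: a division algebra.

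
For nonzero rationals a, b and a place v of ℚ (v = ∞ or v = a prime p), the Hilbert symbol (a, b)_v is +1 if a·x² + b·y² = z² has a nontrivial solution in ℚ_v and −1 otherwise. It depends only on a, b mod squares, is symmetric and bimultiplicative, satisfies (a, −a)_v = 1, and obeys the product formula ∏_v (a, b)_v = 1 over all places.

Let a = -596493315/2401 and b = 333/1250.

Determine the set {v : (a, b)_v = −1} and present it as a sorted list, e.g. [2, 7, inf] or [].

Mod squares: a ≡ -90915, b ≡ 74. Check v ∈ {∞, 2, 3, 5, 7, 11, 19, 29, 37}.
v=∞: -90915 < 0 and 74 > 0  ⇒  (a,b)_∞ = +1.
v=5: a=5^1·(≡2), b=5^-4·(≡4) mod 5; (2|5)=-1, (4|5)=+1; (−1)^{1·-4·2}·(-1)^-4·(+1)^1 = +1.
v=29: a=29^1·(≡18), b=29^0·(≡24) mod 29; (18|29)=-1, (24|29)=+1; (−1)^{1·0·14}·(-1)^0·(+1)^1 = +1.
v=2: v_2(a)=0, v_2(b)=-1; units ≡ 5, 5 (mod 8); ε·ε+αω+βω = 0·0+0·1+-1·1 ≡ 1  ⇒  (a,b)_2 = -1.
v=37: a=37^0·(≡18), b=37^1·(≡22) mod 37; (18|37)=-1, (22|37)=-1; (−1)^{0·1·18}·(-1)^1·(-1)^0 = -1.
v=7: a=7^-4·(≡2), b=7^0·(≡1) mod 7; (2|7)=+1, (1|7)=+1; (−1)^{-4·0·3}·(+1)^0·(+1)^-4 = +1.
v=11: a=11^1·(≡8), b=11^0·(≡2) mod 11; (8|11)=-1, (2|11)=-1; (−1)^{1·0·5}·(-1)^0·(-1)^1 = -1.
v=3: a=3^9·(≡1), b=3^2·(≡2) mod 3; (1|3)=+1, (2|3)=-1; (−1)^{9·2·1}·(+1)^2·(-1)^9 = -1.
v=19: a=19^1·(≡8), b=19^0·(≡7) mod 19; (8|19)=-1, (7|19)=+1; (−1)^{1·0·9}·(-1)^0·(+1)^1 = +1.
Ram(-90915, 74) = {2, 3, 11, 37}; no ℚ_2-point on the conic.

[2, 3, 11, 37]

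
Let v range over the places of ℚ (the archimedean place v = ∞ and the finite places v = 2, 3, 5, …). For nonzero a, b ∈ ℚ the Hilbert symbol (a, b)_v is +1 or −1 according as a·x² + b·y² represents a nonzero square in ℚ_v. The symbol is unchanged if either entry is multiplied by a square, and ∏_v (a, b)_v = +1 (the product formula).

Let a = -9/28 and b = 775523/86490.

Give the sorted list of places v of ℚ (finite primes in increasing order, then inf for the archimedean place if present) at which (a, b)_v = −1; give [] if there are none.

[5, 7, 17, 19]

Mod squares: a ≡ -7, b ≡ 3230. Check v ∈ {∞, 2, 3, 5, 7, 17, 19, 31}.
v=31: a=31^0·(≡3), b=31^-2·(≡22) mod 31; (3|31)=-1, (22|31)=-1; (−1)^{0·-2·15}·(-1)^-2·(-1)^0 = +1.
v=3: a=3^2·(≡2), b=3^-2·(≡2) mod 3; (2|3)=-1, (2|3)=-1; (−1)^{2·-2·1}·(-1)^-2·(-1)^2 = +1.
v=5: a=5^0·(≡2), b=5^-1·(≡1) mod 5; (2|5)=-1, (1|5)=+1; (−1)^{0·-1·2}·(-1)^-1·(+1)^0 = -1.
v=∞: -7 < 0 and 3230 > 0  ⇒  (a,b)_∞ = +1.
v=19: a=19^0·(≡18), b=19^1·(≡12) mod 19; (18|19)=-1, (12|19)=-1; (−1)^{0·1·9}·(-1)^1·(-1)^0 = -1.
v=2: v_2(a)=-2, v_2(b)=-1; units ≡ 1, 7 (mod 8); ε·ε+αω+βω = 0·1+-2·0+-1·0 ≡ 0  ⇒  (a,b)_2 = +1.
v=7: a=7^-1·(≡3), b=7^4·(≡3) mod 7; (3|7)=-1, (3|7)=-1; (−1)^{-1·4·3}·(-1)^4·(-1)^-1 = -1.
v=17: a=17^0·(≡10), b=17^1·(≡10) mod 17; (10|17)=-1, (10|17)=-1; (−1)^{0·1·8}·(-1)^1·(-1)^0 = -1.
|Ram(-7, 3230)| = 4, even; anisotropic at {5, 7, 17, 19}.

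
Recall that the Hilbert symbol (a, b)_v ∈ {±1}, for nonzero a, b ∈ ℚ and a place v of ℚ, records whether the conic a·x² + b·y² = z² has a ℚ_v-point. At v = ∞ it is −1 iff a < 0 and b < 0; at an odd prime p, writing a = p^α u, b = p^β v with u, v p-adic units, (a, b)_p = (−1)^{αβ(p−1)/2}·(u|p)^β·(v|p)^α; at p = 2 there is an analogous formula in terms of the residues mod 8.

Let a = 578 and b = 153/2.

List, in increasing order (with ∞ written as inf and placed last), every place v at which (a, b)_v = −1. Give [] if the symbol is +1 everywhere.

Mod squares: a ≡ 2, b ≡ 34. Check v ∈ {∞, 2, 3, 17}.
v=∞: 2 > 0 and 34 > 0  ⇒  (a,b)_∞ = +1.
v=2: v_2(a)=1, v_2(b)=-1; units ≡ 1, 1 (mod 8); ε·ε+αω+βω = 0·0+1·0+-1·0 ≡ 0  ⇒  (a,b)_2 = +1.
v=3: a=3^0·(≡2), b=3^2·(≡1) mod 3; (2|3)=-1, (1|3)=+1; (−1)^{0·2·1}·(-1)^2·(+1)^0 = +1.
v=17: a=17^2·(≡2), b=17^1·(≡13) mod 17; (2|17)=+1, (13|17)=+1; (−1)^{2·1·8}·(+1)^1·(+1)^2 = +1.
Ram(a, b) = ∅: the form 2·x² + 34·y² − z² is isotropic over every ℚ_v, so by Hasse–Minkowski it is isotropic over ℚ.

[]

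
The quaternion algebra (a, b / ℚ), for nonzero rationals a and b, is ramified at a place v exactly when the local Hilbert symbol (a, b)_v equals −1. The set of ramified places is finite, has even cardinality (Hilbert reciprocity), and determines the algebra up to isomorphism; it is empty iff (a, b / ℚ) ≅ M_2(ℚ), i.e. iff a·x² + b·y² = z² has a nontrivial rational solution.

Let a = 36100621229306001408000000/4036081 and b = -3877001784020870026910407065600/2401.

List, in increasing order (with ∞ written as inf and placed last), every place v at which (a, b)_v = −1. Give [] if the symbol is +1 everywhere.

Mod squares: a ≡ 62, b ≡ -2881946. Check v ∈ {∞, 2, 3, 5, 7, 19, 23, 31, 41, 43, 47}.
v=41: a=41^-2·(≡1), b=41^0·(≡14) mod 41; (1|41)=+1, (14|41)=-1; (−1)^{-2·0·20}·(+1)^0·(-1)^-2 = +1.
v=47: a=47^2·(≡29), b=47^3·(≡32) mod 47; (29|47)=-1, (32|47)=+1; (−1)^{2·3·23}·(-1)^3·(+1)^2 = -1.
v=31: a=31^1·(≡18), b=31^1·(≡17) mod 31; (18|31)=+1, (17|31)=-1; (−1)^{1·1·15}·(+1)^1·(-1)^1 = +1.
v=3: a=3^6·(≡2), b=3^6·(≡1) mod 3; (2|3)=-1, (1|3)=+1; (−1)^{6·6·1}·(-1)^6·(+1)^6 = +1.
v=∞: 62 > 0 and -2881946 < 0  ⇒  (a,b)_∞ = +1.
v=7: a=7^-4·(≡5), b=7^-4·(≡6) mod 7; (5|7)=-1, (6|7)=-1; (−1)^{-4·-4·3}·(-1)^-4·(-1)^-4 = +1.
v=23: a=23^2·(≡3), b=23^3·(≡12) mod 23; (3|23)=+1, (12|23)=+1; (−1)^{2·3·11}·(+1)^3·(+1)^2 = +1.
v=2: v_2(a)=17, v_2(b)=19; units ≡ 7, 3 (mod 8); ε·ε+αω+βω = 1·1+17·1+19·0 ≡ 0  ⇒  (a,b)_2 = +1.
v=19: a=19^2·(≡17), b=19^4·(≡18) mod 19; (17|19)=+1, (18|19)=-1; (−1)^{2·4·9}·(+1)^4·(-1)^2 = +1.
v=43: a=43^2·(≡27), b=43^3·(≡36) mod 43; (27|43)=-1, (36|43)=+1; (−1)^{2·3·21}·(-1)^3·(+1)^2 = -1.
v=5: a=5^6·(≡2), b=5^2·(≡1) mod 5; (2|5)=-1, (1|5)=+1; (−1)^{6·2·2}·(-1)^2·(+1)^6 = +1.
|Ram(62, -2881946)| = 2, even; anisotropic at {43, 47}.

[43, 47]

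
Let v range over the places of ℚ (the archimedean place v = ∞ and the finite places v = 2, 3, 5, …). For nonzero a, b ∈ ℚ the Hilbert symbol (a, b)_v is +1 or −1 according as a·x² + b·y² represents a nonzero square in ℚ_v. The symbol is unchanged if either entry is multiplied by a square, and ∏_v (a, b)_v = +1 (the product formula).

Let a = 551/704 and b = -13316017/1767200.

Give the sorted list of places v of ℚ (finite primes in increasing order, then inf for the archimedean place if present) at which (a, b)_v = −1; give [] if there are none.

Mod squares: a ≡ 6061, b ≡ -157586. Check v ∈ {∞, 2, 5, 11, 13, 19, 29, 47}.
v=∞: 6061 > 0 and -157586 < 0  ⇒  (a,b)_∞ = +1.
v=13: a=13^0·(≡9), b=13^3·(≡6) mod 13; (9|13)=+1, (6|13)=-1; (−1)^{0·3·6}·(+1)^3·(-1)^0 = +1.
v=19: a=19^1·(≡10), b=19^1·(≡1) mod 19; (10|19)=-1, (1|19)=+1; (−1)^{1·1·9}·(-1)^1·(+1)^1 = +1.
v=2: v_2(a)=-6, v_2(b)=-5; units ≡ 5, 7 (mod 8); ε·ε+αω+βω = 0·1+-6·0+-5·1 ≡ 1  ⇒  (a,b)_2 = -1.
v=11: a=11^-1·(≡5), b=11^1·(≡6) mod 11; (5|11)=+1, (6|11)=-1; (−1)^{-1·1·5}·(+1)^1·(-1)^-1 = +1.
v=5: a=5^0·(≡4), b=5^-2·(≡1) mod 5; (4|5)=+1, (1|5)=+1; (−1)^{0·-2·2}·(+1)^-2·(+1)^0 = +1.
v=47: a=47^0·(≡13), b=47^-2·(≡23) mod 47; (13|47)=-1, (23|47)=-1; (−1)^{0·-2·23}·(-1)^-2·(-1)^0 = +1.
v=29: a=29^1·(≡6), b=29^1·(≡8) mod 29; (6|29)=+1, (8|29)=-1; (−1)^{1·1·14}·(+1)^1·(-1)^1 = -1.
|Ram(6061, -157586)| = 2, even; anisotropic at {2, 29}.

[2, 29]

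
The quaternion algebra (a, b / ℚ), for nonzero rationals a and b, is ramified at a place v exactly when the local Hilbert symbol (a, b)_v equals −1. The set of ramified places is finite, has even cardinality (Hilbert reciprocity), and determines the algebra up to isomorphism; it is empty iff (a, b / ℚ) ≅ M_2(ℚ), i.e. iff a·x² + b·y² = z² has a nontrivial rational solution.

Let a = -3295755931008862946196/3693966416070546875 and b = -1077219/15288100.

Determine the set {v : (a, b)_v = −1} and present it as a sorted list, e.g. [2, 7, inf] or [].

Mod squares: a ≡ -11935, b ≡ -13299. Check v ∈ {∞, 2, 3, 5, 7, 11, 13, 17, 23, 31, 37}.
v=11: a=11^3·(≡1), b=11^1·(≡5) mod 11; (1|11)=+1, (5|11)=+1; (−1)^{3·1·5}·(+1)^1·(+1)^3 = -1.
v=5: a=5^-7·(≡3), b=5^-2·(≡4) mod 5; (3|5)=-1, (4|5)=+1; (−1)^{-7·-2·2}·(-1)^-2·(+1)^-7 = +1.
v=∞: -11935 < 0 and -13299 < 0  ⇒  (a,b)_∞ = -1.
v=23: a=23^-4·(≡6), b=23^-2·(≡18) mod 23; (6|23)=+1, (18|23)=+1; (−1)^{-4·-2·11}·(+1)^-2·(+1)^-4 = +1.
v=3: a=3^12·(≡2), b=3^5·(≡1) mod 3; (2|3)=-1, (1|3)=+1; (−1)^{12·5·1}·(-1)^5·(+1)^12 = -1.
v=17: a=17^-6·(≡16), b=17^-2·(≡12) mod 17; (16|17)=+1, (12|17)=-1; (−1)^{-6·-2·8}·(+1)^-2·(-1)^-6 = +1.
v=31: a=31^3·(≡25), b=31^1·(≡4) mod 31; (25|31)=+1, (4|31)=+1; (−1)^{3·1·15}·(+1)^1·(+1)^3 = -1.
v=37: a=37^2·(≡36), b=37^0·(≡28) mod 37; (36|37)=+1, (28|37)=+1; (−1)^{2·0·18}·(+1)^0·(+1)^2 = +1.
v=7: a=7^-1·(≡3), b=7^0·(≡2) mod 7; (3|7)=-1, (2|7)=+1; (−1)^{-1·0·3}·(-1)^0·(+1)^-1 = +1.
v=2: v_2(a)=2, v_2(b)=-2; units ≡ 1, 5 (mod 8); ε·ε+αω+βω = 0·0+2·1+-2·0 ≡ 0  ⇒  (a,b)_2 = +1.
v=13: a=13^4·(≡3), b=13^1·(≡10) mod 13; (3|13)=+1, (10|13)=+1; (−1)^{4·1·6}·(+1)^1·(+1)^4 = +1.
(-11935, -13299 / ℚ) ramifies at {3, 11, 31, ∞}: a division algebra.

[3, 11, 31, inf]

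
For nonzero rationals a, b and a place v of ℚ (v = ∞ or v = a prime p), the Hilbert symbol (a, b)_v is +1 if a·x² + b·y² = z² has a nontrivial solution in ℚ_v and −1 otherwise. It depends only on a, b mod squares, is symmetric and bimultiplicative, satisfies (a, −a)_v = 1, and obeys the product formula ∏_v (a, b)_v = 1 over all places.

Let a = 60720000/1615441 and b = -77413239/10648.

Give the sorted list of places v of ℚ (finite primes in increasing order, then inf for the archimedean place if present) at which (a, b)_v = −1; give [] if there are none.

Mod squares: a ≡ 1518, b ≡ -28842. Check v ∈ {∞, 2, 3, 5, 11, 19, 23, 31, 41}.
v=5: a=5^4·(≡2), b=5^0·(≡2) mod 5; (2|5)=-1, (2|5)=-1; (−1)^{4·0·2}·(-1)^0·(-1)^4 = +1.
v=∞: 1518 > 0 and -28842 < 0  ⇒  (a,b)_∞ = +1.
v=11: a=11^1·(≡8), b=11^-3·(≡8) mod 11; (8|11)=-1, (8|11)=-1; (−1)^{1·-3·5}·(-1)^-3·(-1)^1 = -1.
v=3: a=3^1·(≡2), b=3^11·(≡1) mod 3; (2|3)=-1, (1|3)=+1; (−1)^{1·11·1}·(-1)^11·(+1)^1 = +1.
v=2: v_2(a)=7, v_2(b)=-3; units ≡ 7, 3 (mod 8); ε·ε+αω+βω = 1·1+7·1+-3·0 ≡ 0  ⇒  (a,b)_2 = +1.
v=23: a=23^1·(≡17), b=23^1·(≡19) mod 23; (17|23)=-1, (19|23)=-1; (−1)^{1·1·11}·(-1)^1·(-1)^1 = -1.
v=19: a=19^0·(≡7), b=19^1·(≡14) mod 19; (7|19)=+1, (14|19)=-1; (−1)^{0·1·9}·(+1)^1·(-1)^0 = +1.
v=41: a=41^-2·(≡31), b=41^0·(≡30) mod 41; (31|41)=+1, (30|41)=-1; (−1)^{-2·0·20}·(+1)^0·(-1)^-2 = +1.
v=31: a=31^-2·(≡3), b=31^0·(≡16) mod 31; (3|31)=-1, (16|31)=+1; (−1)^{-2·0·15}·(-1)^0·(+1)^-2 = +1.
(1518, -28842 / ℚ) ramifies at {11, 23}: a division algebra.

[11, 23]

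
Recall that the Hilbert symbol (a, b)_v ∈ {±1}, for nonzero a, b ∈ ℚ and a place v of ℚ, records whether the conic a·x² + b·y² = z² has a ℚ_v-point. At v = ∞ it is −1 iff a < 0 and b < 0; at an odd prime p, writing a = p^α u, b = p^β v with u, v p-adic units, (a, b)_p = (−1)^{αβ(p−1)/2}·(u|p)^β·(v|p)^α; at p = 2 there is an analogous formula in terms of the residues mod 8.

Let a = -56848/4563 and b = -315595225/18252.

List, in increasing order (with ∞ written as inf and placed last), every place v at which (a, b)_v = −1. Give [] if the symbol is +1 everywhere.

(a, b) ≡ (-10659, -3) mod (ℚ^×)²; places V = {2, 3, 5, 11, 13, 17, 19, ∞}.
(a,b)_2: α=4, β=-2; u≡5, v≡5 (mod 8); ε(u)ε(v)=0·0, αω(v)=4·1, βω(u)=-2·1; sum ≡ 0  ⇒  +1.
(a,b)_11: α=1, u≡10; β=2, v≡6 (mod 11); (10|11)=-1, (6|11)=-1; sign (−1)^0·-1^2·-1^1 = -1.
(a,b)_3: α=-3, u≡2; β=-3, v≡2 (mod 3); (2|3)=-1, (2|3)=-1; sign (−1)^1·-1^-3·-1^-3 = -1.
(a,b)_5: α=0, u≡4; β=2, v≡3 (mod 5); (4|5)=+1, (3|5)=-1; sign (−1)^0·+1^2·-1^0 = +1.
(a,b)_17: α=1, u≡8; β=2, v≡5 (mod 17); (8|17)=+1, (5|17)=-1; sign (−1)^0·+1^2·-1^1 = -1.
(a,b)_19: α=1, u≡16; β=2, v≡5 (mod 19); (16|19)=+1, (5|19)=+1; sign (−1)^0·+1^2·+1^1 = +1.
(a,b)_∞: sgn(-10659)=−, sgn(-3)=−, so -1.
(a,b)_13: α=-2, u≡1; β=-2, v≡4 (mod 13); (1|13)=+1, (4|13)=+1; sign (−1)^0·+1^-2·+1^-2 = +1.
(-10659, -3 / ℚ) ramifies at {3, 11, 17, ∞}: a division algebra.

[3, 11, 17, inf]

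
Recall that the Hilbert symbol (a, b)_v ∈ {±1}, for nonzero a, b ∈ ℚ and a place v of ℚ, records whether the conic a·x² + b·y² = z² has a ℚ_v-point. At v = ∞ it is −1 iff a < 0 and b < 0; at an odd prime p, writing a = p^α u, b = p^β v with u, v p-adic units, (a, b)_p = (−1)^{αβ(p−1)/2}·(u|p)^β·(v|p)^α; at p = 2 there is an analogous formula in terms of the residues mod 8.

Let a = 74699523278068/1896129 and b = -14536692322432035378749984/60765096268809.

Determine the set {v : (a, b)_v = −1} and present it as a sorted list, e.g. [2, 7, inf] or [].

Mod squares: a ≡ 13, b ≡ -58466. Check v ∈ {∞, 2, 3, 11, 13, 17, 23, 31, 37, 41}.
v=2: v_2(a)=2, v_2(b)=5; units ≡ 5, 7 (mod 8); ε·ε+αω+βω = 0·1+2·0+5·1 ≡ 1  ⇒  (a,b)_2 = -1.
v=3: a=3^-8·(≡1), b=3^-12·(≡1) mod 3; (1|3)=+1, (1|3)=+1; (−1)^{-8·-12·1}·(+1)^-12·(+1)^-8 = +1.
v=17: a=17^-2·(≡13), b=17^-4·(≡10) mod 17; (13|17)=+1, (10|17)=-1; (−1)^{-2·-4·8}·(+1)^-4·(-1)^-2 = +1.
v=13: a=13^1·(≡9), b=13^2·(≡2) mod 13; (9|13)=+1, (2|13)=-1; (−1)^{1·2·6}·(+1)^2·(-1)^1 = -1.
v=41: a=41^4·(≡14), b=41^5·(≡2) mod 41; (14|41)=-1, (2|41)=+1; (−1)^{4·5·20}·(-1)^5·(+1)^4 = -1.
v=31: a=31^2·(≡23), b=31^3·(≡4) mod 31; (23|31)=-1, (4|31)=+1; (−1)^{2·3·15}·(-1)^3·(+1)^2 = -1.
v=∞: 13 > 0 and -58466 < 0  ⇒  (a,b)_∞ = +1.
v=11: a=11^0·(≡10), b=11^2·(≡6) mod 11; (10|11)=-1, (6|11)=-1; (−1)^{0·2·5}·(-1)^2·(-1)^0 = +1.
v=23: a=23^2·(≡2), b=23^5·(≡19) mod 23; (2|23)=+1, (19|23)=-1; (−1)^{2·5·11}·(+1)^5·(-1)^2 = +1.
v=37: a=37^0·(≡6), b=37^-2·(≡29) mod 37; (6|37)=-1, (29|37)=-1; (−1)^{0·-2·18}·(-1)^-2·(-1)^0 = +1.
(13, -58466 / ℚ) ramifies at {2, 13, 31, 41}: a division algebra.

[2, 13, 31, 41]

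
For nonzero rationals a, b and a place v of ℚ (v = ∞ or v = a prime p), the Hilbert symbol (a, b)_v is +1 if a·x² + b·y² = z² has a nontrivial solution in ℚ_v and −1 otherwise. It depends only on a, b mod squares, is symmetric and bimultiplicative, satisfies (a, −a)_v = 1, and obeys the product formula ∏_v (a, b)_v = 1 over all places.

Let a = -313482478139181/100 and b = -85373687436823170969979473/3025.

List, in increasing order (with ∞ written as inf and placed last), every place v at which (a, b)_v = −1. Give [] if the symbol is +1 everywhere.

(a, b) ≡ (-29, -365313) mod (ℚ^×)²; places V = {2, 3, 5, 11, 13, 17, 19, 29, 37, ∞}.
(a,b)_37: α=0, u≡17; β=2, v≡16 (mod 37); (17|37)=-1, (16|37)=+1; sign (−1)^0·-1^2·+1^0 = +1.
(a,b)_∞: sgn(-29)=−, sgn(-365313)=−, so -1.
(a,b)_29: α=3, u≡9; β=5, v≡26 (mod 29); (9|29)=+1, (26|29)=-1; sign (−1)^0·+1^5·-1^3 = -1.
(a,b)_17: α=2, u≡10; β=3, v≡15 (mod 17); (10|17)=-1, (15|17)=+1; sign (−1)^0·-1^3·+1^2 = -1.
(a,b)_11: α=0, u≡1; β=-2, v≡7 (mod 11); (1|11)=+1, (7|11)=-1; sign (−1)^0·+1^-2·-1^0 = +1.
(a,b)_19: α=2, u≡9; β=3, v≡6 (mod 19); (9|19)=+1, (6|19)=+1; sign (−1)^0·+1^3·+1^2 = +1.
(a,b)_5: α=-2, u≡1; β=-2, v≡2 (mod 5); (1|5)=+1, (2|5)=-1; sign (−1)^0·+1^-2·-1^-2 = +1.
(a,b)_2: α=-2, β=0; u≡3, v≡7 (mod 8); ε(u)ε(v)=1·1, αω(v)=-2·0, βω(u)=0·1; sum ≡ 1  ⇒  -1.
(a,b)_13: α=2, u≡1; β=5, v≡2 (mod 13); (1|13)=+1, (2|13)=-1; sign (−1)^0·+1^5·-1^2 = +1.
(a,b)_3: α=6, u≡1; β=5, v≡2 (mod 3); (1|3)=+1, (2|3)=-1; sign (−1)^0·+1^5·-1^6 = +1.
(-29, -365313 / ℚ) ramifies at {2, 17, 29, ∞}: a division algebra.

[2, 17, 29, inf]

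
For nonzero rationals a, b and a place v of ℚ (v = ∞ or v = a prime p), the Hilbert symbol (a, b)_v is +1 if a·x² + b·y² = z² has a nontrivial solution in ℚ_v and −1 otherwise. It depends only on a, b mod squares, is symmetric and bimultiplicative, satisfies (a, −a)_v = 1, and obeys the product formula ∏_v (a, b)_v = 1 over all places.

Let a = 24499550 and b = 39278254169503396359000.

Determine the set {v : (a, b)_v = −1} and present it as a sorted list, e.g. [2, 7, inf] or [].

[5, 37]

(a, b) ≡ (979982, 119510) mod (ℚ^×)²; places V = {2, 3, 5, 13, 17, 19, 37, 41, ∞}.
(a,b)_37: α=1, u≡35; β=3, v≡16 (mod 37); (35|37)=-1, (16|37)=+1; sign (−1)^0·-1^3·+1^1 = -1.
(a,b)_2: α=1, β=3; u≡7, v≡3 (mod 8); ε(u)ε(v)=1·1, αω(v)=1·1, βω(u)=3·0; sum ≡ 0  ⇒  +1.
(a,b)_41: α=1, u≡16; β=2, v≡10 (mod 41); (16|41)=+1, (10|41)=+1; sign (−1)^0·+1^2·+1^1 = +1.
(a,b)_17: α=1, u≡9; β=3, v≡16 (mod 17); (9|17)=+1, (16|17)=+1; sign (−1)^0·+1^3·+1^1 = +1.
(a,b)_5: α=2, u≡2; β=3, v≡2 (mod 5); (2|5)=-1, (2|5)=-1; sign (−1)^0·-1^3·-1^2 = -1.
(a,b)_19: α=1, u≡15; β=3, v≡5 (mod 19); (15|19)=-1, (5|19)=+1; sign (−1)^1·-1^3·+1^1 = +1.
(a,b)_13: α=0, u≡10; β=2, v≡12 (mod 13); (10|13)=+1, (12|13)=+1; sign (−1)^0·+1^2·+1^0 = +1.
(a,b)_∞: sgn(979982)=+, sgn(119510)=+, so +1.
(a,b)_3: α=0, u≡2; β=4, v≡2 (mod 3); (2|3)=-1, (2|3)=-1; sign (−1)^0·-1^4·-1^0 = +1.
(979982, 119510 / ℚ) ramifies at {5, 37}: a division algebra.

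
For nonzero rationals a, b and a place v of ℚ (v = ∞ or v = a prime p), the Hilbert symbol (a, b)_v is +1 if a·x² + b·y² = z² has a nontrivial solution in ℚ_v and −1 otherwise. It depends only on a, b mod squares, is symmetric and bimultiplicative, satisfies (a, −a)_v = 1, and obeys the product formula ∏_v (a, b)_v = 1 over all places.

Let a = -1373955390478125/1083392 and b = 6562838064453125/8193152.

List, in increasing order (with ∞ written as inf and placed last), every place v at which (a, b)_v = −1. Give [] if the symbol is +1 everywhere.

[5, 7]

Mod squares: a ≡ -2730, b ≡ 10. Check v ∈ {∞, 2, 3, 5, 7, 11, 13, 23}.
v=3: a=3^5·(≡2), b=3^0·(≡1) mod 3; (2|3)=-1, (1|3)=+1; (−1)^{5·0·1}·(-1)^0·(+1)^5 = +1.
v=13: a=13^3·(≡5), b=13^4·(≡10) mod 13; (5|13)=-1, (10|13)=+1; (−1)^{3·4·6}·(-1)^4·(+1)^3 = +1.
v=7: a=7^7·(≡4), b=7^6·(≡3) mod 7; (4|7)=+1, (3|7)=-1; (−1)^{7·6·3}·(+1)^6·(-1)^7 = -1.
v=23: a=23^-2·(≡17), b=23^-2·(≡19) mod 23; (17|23)=-1, (19|23)=-1; (−1)^{-2·-2·11}·(-1)^-2·(-1)^-2 = +1.
v=∞: -2730 < 0 and 10 > 0  ⇒  (a,b)_∞ = +1.
v=11: a=11^0·(≡9), b=11^-2·(≡10) mod 11; (9|11)=+1, (10|11)=-1; (−1)^{0·-2·5}·(+1)^-2·(-1)^0 = +1.
v=2: v_2(a)=-11, v_2(b)=-7; units ≡ 3, 5 (mod 8); ε·ε+αω+βω = 1·0+-11·1+-7·1 ≡ 0  ⇒  (a,b)_2 = +1.
v=5: a=5^5·(≡1), b=5^9·(≡2) mod 5; (1|5)=+1, (2|5)=-1; (−1)^{5·9·2}·(+1)^9·(-1)^5 = -1.
(-2730, 10 / ℚ) ramifies at {5, 7}: a division algebra.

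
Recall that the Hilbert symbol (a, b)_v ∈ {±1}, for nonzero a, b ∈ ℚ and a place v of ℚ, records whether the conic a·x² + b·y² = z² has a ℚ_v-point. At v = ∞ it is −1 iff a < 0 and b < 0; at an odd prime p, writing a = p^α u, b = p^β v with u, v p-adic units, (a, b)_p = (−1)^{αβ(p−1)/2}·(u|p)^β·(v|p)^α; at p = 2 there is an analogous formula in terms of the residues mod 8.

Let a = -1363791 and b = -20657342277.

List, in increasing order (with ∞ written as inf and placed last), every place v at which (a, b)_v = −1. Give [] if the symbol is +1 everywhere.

Mod squares: a ≡ -39, b ≡ -7293. Check v ∈ {∞, 2, 3, 11, 13, 17}.
v=2: v_2(a)=0, v_2(b)=0; units ≡ 1, 3 (mod 8); ε·ε+αω+βω = 0·1+0·1+0·0 ≡ 0  ⇒  (a,b)_2 = +1.
v=∞: -39 < 0 and -7293 < 0  ⇒  (a,b)_∞ = -1.
v=13: a=13^1·(≡3), b=13^1·(≡6) mod 13; (3|13)=+1, (6|13)=-1; (−1)^{1·1·6}·(+1)^1·(-1)^1 = -1.
v=3: a=3^1·(≡2), b=3^5·(≡2) mod 3; (2|3)=-1, (2|3)=-1; (−1)^{1·5·1}·(-1)^5·(-1)^1 = -1.
v=17: a=17^2·(≡7), b=17^3·(≡15) mod 17; (7|17)=-1, (15|17)=+1; (−1)^{2·3·8}·(-1)^3·(+1)^2 = -1.
v=11: a=11^2·(≡4), b=11^3·(≡8) mod 11; (4|11)=+1, (8|11)=-1; (−1)^{2·3·5}·(+1)^3·(-1)^2 = +1.
Ram(-39, -7293) = {3, 13, 17, ∞}; no ℚ_3-point on the conic.

[3, 13, 17, inf]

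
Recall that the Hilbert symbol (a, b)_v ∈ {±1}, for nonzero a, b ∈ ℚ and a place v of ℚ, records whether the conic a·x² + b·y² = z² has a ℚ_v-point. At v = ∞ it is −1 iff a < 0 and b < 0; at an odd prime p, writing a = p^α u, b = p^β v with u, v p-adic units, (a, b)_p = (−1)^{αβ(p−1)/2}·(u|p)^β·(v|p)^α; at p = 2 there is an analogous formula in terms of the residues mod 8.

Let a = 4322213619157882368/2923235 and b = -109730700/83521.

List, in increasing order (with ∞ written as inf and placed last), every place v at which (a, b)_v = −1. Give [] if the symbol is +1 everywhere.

(a, b) ≡ (54530, -13547) mod (ℚ^×)²; places V = {2, 3, 5, 7, 17, 19, 23, 31, 41, ∞}.
(a,b)_7: α=-1, u≡3; β=0, v≡3 (mod 7); (3|7)=-1, (3|7)=-1; sign (−1)^0·-1^0·-1^-1 = -1.
(a,b)_5: α=-1, u≡4; β=2, v≡2 (mod 5); (4|5)=+1, (2|5)=-1; sign (−1)^0·+1^2·-1^-1 = -1.
(a,b)_2: α=9, β=2; u≡1, v≡5 (mod 8); ε(u)ε(v)=0·0, αω(v)=9·1, βω(u)=2·0; sum ≡ 1  ⇒  -1.
(a,b)_19: α=3, u≡5; β=1, v≡1 (mod 19); (5|19)=+1, (1|19)=+1; sign (−1)^1·+1^1·+1^3 = -1.
(a,b)_17: α=-4, u≡12; β=-4, v≡16 (mod 17); (12|17)=-1, (16|17)=+1; sign (−1)^0·-1^-4·+1^-4 = +1.
(a,b)_23: α=2, u≡5; β=1, v≡16 (mod 23); (5|23)=-1, (16|23)=+1; sign (−1)^0·-1^1·+1^2 = -1.
(a,b)_31: α=2, u≡5; β=1, v≡5 (mod 31); (5|31)=+1, (5|31)=+1; sign (−1)^0·+1^1·+1^2 = +1.
(a,b)_3: α=10, u≡2; β=4, v≡1 (mod 3); (2|3)=-1, (1|3)=+1; sign (−1)^0·-1^4·+1^10 = +1.
(a,b)_41: α=1, u≡2; β=0, v≡15 (mod 41); (2|41)=+1, (15|41)=-1; sign (−1)^0·+1^0·-1^1 = -1.
(a,b)_∞: sgn(54530)=+, sgn(-13547)=−, so +1.
Ram(54530, -13547) = {2, 5, 7, 19, 23, 41}; no ℚ_2-point on the conic.

[2, 5, 7, 19, 23, 41]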